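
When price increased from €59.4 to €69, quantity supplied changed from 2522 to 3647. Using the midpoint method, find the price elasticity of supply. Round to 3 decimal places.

%Δq = (3647 − 2522)/[(2522 + 3647)/2] = 1125/3084.5 ≈ 0.3647.
%ΔP = (69 − 59.4)/[(59.4 + 69)/2] = 9.6/64.2 ≈ 0.1495.
Arc elasticity E = %Δq/%ΔP ≈ 0.3647/0.1495 ≈ 2.439.
|E| > 1: supply is elastic over this range.

2.439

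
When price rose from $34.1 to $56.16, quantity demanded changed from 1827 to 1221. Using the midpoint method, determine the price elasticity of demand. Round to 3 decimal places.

-0.813

%Δq = (1221 − 1827)/[(1827 + 1221)/2] = -606/1524 ≈ -0.3976.
%ΔP = (56.16 − 34.1)/[(34.1 + 56.16)/2] = 22.06/45.13 ≈ 0.4888.
Arc elasticity E = %Δq/%ΔP ≈ -0.3976/0.4888 ≈ -0.813.
|E| < 1: demand is inelastic over this range.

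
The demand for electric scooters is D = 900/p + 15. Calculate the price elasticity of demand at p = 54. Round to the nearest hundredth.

At p = 54, D = 31.6667.
dD/dp = −900/p² = −0.3086.
Point elasticity E = (dD/dp)·(p/D) = -0.3086 × 54/31.6667 ≈ -0.53.
|E| < 1, so demand is inelastic at this price.

-0.53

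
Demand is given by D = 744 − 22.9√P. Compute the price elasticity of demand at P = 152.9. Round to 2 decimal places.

At P = 152.9, D = 460.8352.
dD/dP = −22.9/(2√P) = −22.9/(2·12.3653).
Point elasticity E = (dD/dP)·(P/D) = -0.926 × 152.9/460.8352 ≈ -0.31.
|E| < 1, so demand is inelastic at this price.

-0.31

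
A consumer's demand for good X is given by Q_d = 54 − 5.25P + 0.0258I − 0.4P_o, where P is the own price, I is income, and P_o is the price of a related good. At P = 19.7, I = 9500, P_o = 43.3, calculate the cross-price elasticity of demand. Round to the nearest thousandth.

-0.097

First evaluate Q_d: 54 − 5.25(19.7) + 0.0258(9500) − 0.4(43.3) = 54 − 103.425 + 245.1 − 17.32 = 178.355.
∂Q_d/∂P_o = −0.4, so E_xy = -0.4·(43.3/178.355) ≈ -0.097.
E_xy < 0: the goods are complements.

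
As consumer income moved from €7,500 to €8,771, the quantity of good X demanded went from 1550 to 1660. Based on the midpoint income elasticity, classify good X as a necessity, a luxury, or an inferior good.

necessity

%ΔQ = (1660 − 1550)/[(1550+1660)/2] = 110/1605 ≈ 0.0685.
%ΔY = (8,771 − 7,500)/[(7,500+8,771)/2] = 1271/8135.5 ≈ 0.1562.
E_I = %ΔQ/%ΔY ≈ 0.439.
E_I ∈ (0,1): normal good (necessity).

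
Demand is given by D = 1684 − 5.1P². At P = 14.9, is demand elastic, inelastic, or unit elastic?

At P = 14.9, D = 551.749.
dD/dP = −2·5.1·P = −151.98.
Point elasticity E = (dD/dP)·(P/D) = -151.98 × 14.9/551.749 ≈ -4.104.
|E| ≈ 4.104 > 1, so demand is elastic.

elastic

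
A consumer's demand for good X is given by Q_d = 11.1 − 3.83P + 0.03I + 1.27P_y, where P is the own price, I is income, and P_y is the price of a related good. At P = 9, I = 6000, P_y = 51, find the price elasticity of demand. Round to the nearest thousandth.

-0.156

First evaluate Q_d: 11.1 − 3.83(9) + 0.03(6000) + 1.27(51) = 11.1 − 34.47 + 180 + 64.77 = 221.4.
∂Q_d/∂P = −3.83, so E_p = (−3.83)·(9/221.4) ≈ -0.156.
|E_p| < 1: demand is inelastic.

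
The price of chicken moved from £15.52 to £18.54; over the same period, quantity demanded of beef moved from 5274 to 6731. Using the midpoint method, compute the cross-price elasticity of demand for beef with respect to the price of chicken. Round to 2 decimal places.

%ΔQ_x = (6731 − 5274)/[(5274+6731)/2] = 1457/6002.5 ≈ 0.2427.
%ΔP_y = (18.54 − 15.52)/[(15.52+18.54)/2] ≈ 0.1773.
E_xy = 0.2427/0.1773 ≈ 1.37.
E_xy > 0, so beef and chicken are substitutes.

1.37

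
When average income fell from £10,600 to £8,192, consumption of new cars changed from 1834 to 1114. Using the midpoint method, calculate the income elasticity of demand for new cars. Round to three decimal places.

%ΔQ = (1114 − 1834)/[(1834+1114)/2] = -720/1474 ≈ -0.4885.
%ΔM = (8,192 − 10,600)/[(10,600+8,192)/2] = -2408/9396 ≈ -0.2563.
E_I = %ΔQ/%ΔM ≈ 1.906.
E_I > 1: normal good (luxury).

1.906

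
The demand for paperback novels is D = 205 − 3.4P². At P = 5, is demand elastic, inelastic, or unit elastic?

elastic

At P = 5, D = 120.
dD/dP = −2·3.4·P = −34.
Point elasticity E = (dD/dP)·(P/D) = -34 × 5/120 ≈ -1.417.
|E| ≈ 1.417 > 1, so demand is elastic.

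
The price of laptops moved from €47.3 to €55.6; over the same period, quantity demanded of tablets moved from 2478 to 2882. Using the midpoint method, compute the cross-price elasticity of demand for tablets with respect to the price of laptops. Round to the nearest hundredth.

0.93

%ΔQ_x = (2882 − 2478)/[(2478+2882)/2] = 404/2680 ≈ 0.1507.
%ΔP_y = (55.6 − 47.3)/[(47.3+55.6)/2] ≈ 0.1613.
E_xy = 0.1507/0.1613 ≈ 0.93.
E_xy > 0, so tablets and laptops are substitutes.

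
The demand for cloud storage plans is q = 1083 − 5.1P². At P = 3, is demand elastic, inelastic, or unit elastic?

At P = 3, q = 1037.1.
dq/dP = −2·5.1·P = −30.6.
Point elasticity E = (dq/dP)·(P/q) = -30.6 × 3/1037.1 ≈ -0.089.
|E| ≈ 0.089 < 1, so demand is inelastic.

inelastic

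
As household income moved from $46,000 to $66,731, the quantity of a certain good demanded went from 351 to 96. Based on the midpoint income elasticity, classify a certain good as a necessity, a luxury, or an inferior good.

inferior

%ΔQ = (96 − 351)/[(351+96)/2] = -255/223.5 ≈ -1.1409.
%ΔM = (66,731 − 46,000)/[(46,000+66,731)/2] = 20731/56365.5 ≈ 0.3678.
E_I = %ΔQ/%ΔM ≈ -3.102.
E_I < 0: inferior good.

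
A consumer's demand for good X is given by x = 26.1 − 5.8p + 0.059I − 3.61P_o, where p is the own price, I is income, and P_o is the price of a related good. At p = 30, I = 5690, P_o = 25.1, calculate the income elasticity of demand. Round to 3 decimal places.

3.454

First evaluate x: 26.1 − 5.8(30) + 0.059(5690) − 3.61(25.1) = 26.1 − 174 + 335.71 − 90.611 = 97.199.
∂x/∂I = +0.059, so E_I = 0.059·(5690/97.199) ≈ 3.454.
E_I > 1: normal good (luxury).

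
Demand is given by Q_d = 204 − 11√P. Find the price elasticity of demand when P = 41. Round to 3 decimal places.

-0.264

At P = 41, Q_d = 133.5656.
dQ_d/dP = −11/(2√P) = −11/(2·6.4031).
Point elasticity E = (dQ_d/dP)·(P/Q_d) = -0.859 × 41/133.5656 ≈ -0.264.
|E| < 1, so demand is inelastic at this price.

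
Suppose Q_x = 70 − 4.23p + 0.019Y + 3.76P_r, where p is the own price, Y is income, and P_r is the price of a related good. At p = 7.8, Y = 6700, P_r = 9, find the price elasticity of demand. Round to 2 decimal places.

-0.17

First evaluate Q_x: 70 − 4.23(7.8) + 0.019(6700) + 3.76(9) = 70 − 32.994 + 127.3 + 33.84 = 198.146.
∂Q_x/∂p = −4.23, so E_p = (−4.23)·(7.8/198.146) ≈ -0.17.
|E_p| < 1: demand is inelastic.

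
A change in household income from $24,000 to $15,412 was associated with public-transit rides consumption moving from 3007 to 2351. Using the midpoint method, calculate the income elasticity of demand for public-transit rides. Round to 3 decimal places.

%ΔQ = (2351 − 3007)/[(3007+2351)/2] = -656/2679 ≈ -0.2449.
%ΔM = (15,412 − 24,000)/[(24,000+15,412)/2] = -8588/19706 ≈ -0.4358.
E_I = %ΔQ/%ΔM ≈ 0.562.
E_I ∈ (0,1): normal good (necessity).

0.562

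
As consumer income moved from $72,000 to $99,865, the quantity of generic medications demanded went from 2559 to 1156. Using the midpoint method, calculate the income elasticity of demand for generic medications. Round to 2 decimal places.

%ΔQ = (1156 − 2559)/[(2559+1156)/2] = -1403/1857.5 ≈ -0.7553.
%ΔM = (99,865 − 72,000)/[(72,000+99,865)/2] = 27865/85932.5 ≈ 0.3243.
E_I = %ΔQ/%ΔM ≈ -2.33.
E_I < 0: inferior good.

-2.33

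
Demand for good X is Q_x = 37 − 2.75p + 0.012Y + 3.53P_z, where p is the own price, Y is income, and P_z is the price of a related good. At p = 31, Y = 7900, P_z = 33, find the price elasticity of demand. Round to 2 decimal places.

-0.52

First evaluate Q_x: 37 − 2.75(31) + 0.012(7900) + 3.53(33) = 37 − 85.25 + 94.8 + 116.49 = 163.04.
∂Q_x/∂p = −2.75, so E_p = (−2.75)·(31/163.04) ≈ -0.52.
|E_p| < 1: demand is inelastic.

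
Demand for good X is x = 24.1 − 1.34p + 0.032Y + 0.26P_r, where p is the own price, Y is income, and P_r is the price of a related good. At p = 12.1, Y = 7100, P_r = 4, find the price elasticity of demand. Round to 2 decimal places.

-0.07

At the given point, x = 24.1 − 1.34(12.1) + 0.032(7100) + 0.26(4) = 24.1 − 16.214 + 227.2 + 1.04 = 236.126.
∂x/∂p = −1.34, so E_p = (−1.34)·(12.1/236.126) ≈ -0.07.
|E_p| < 1: demand is inelastic.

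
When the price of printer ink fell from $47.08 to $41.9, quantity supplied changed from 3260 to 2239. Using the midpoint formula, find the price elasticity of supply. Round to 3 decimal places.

%ΔQ = (2239 − 3260)/[(3260 + 2239)/2] = -1021/2749.5 ≈ -0.3713.
%Δp = (41.9 − 47.08)/[(47.08 + 41.9)/2] = -5.18/44.49 ≈ -0.1164.
Arc elasticity E = %ΔQ/%Δp ≈ -0.3713/-0.1164 ≈ 3.189.
|E| > 1: supply is elastic over this range.

3.189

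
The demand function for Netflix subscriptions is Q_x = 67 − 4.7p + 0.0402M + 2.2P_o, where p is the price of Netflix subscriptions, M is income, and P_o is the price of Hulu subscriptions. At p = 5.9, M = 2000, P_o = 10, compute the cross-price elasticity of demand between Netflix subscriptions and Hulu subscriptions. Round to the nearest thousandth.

At the given point, Q_x = 67 − 4.7(5.9) + 0.0402(2000) + 2.2(10) = 67 − 27.73 + 80.4 + 22 = 141.67.
∂Q_x/∂P_o = +2.2, so E_xy = 2.2·(10/141.67) ≈ 0.155.
E_xy > 0: the goods are substitutes.

0.155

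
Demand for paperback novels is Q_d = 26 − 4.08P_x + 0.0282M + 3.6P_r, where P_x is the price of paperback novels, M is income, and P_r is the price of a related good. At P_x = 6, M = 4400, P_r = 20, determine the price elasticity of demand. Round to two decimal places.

-0.12

Evaluating quantity at (P_x, M, P_r) gives Q_d = 26 − 4.08(6) + 0.0282(4400) + 3.6(20) = 26 − 24.48 + 124.08 + 72 = 197.6.
∂Q_d/∂P_x = −4.08, so E_p = (−4.08)·(6/197.6) ≈ -0.12.
|E_p| < 1: demand is inelastic.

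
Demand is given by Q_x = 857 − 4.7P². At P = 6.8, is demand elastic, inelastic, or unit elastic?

At P = 6.8, Q_x = 639.672.
dQ_x/dP = −2·4.7·P = −63.92.
Point elasticity E = (dQ_x/dP)·(P/Q_x) = -63.92 × 6.8/639.672 ≈ -0.679.
|E| ≈ 0.679 < 1, so demand is inelastic.

inelastic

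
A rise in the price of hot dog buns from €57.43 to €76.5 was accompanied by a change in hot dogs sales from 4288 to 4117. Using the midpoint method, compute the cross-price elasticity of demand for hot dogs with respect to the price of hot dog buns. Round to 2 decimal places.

-0.14

%ΔQ_x = (4117 − 4288)/[(4288+4117)/2] = -171/4202.5 ≈ -0.0407.
%ΔP_y = (76.5 − 57.43)/[(57.43+76.5)/2] ≈ 0.2848.
E_xy = -0.0407/0.2848 ≈ -0.14.
E_xy < 0, so hot dogs and hot dog buns are complements.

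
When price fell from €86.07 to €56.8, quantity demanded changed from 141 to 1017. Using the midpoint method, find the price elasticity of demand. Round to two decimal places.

%ΔQ = (1017 − 141)/[(141 + 1017)/2] = 876/579 ≈ 1.5130.
%ΔP = (56.8 − 86.07)/[(86.07 + 56.8)/2] = -29.27/71.435 ≈ -0.4097.
Arc elasticity E = %ΔQ/%ΔP ≈ 1.5130/-0.4097 ≈ -3.69.
|E| > 1: demand is elastic over this range.

-3.69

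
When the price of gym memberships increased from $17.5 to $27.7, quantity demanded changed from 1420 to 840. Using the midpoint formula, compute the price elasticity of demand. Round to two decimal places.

%ΔQ = (840 − 1420)/[(1420 + 840)/2] = -580/1130 ≈ -0.5133.
%ΔP = (27.7 − 17.5)/[(17.5 + 27.7)/2] = 10.2/22.6 ≈ 0.4513.
Arc elasticity E = %ΔQ/%ΔP ≈ -0.5133/0.4513 ≈ -1.14.
|E| > 1: demand is elastic over this range.

-1.14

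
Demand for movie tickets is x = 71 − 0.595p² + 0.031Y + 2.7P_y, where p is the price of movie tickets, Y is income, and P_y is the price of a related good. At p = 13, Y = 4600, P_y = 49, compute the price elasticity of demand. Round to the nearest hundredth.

-0.82

Evaluating quantity at (p, Y, P_y) gives x = 71 − 0.595(13)² + 0.031(4600) + 2.7(49) = 71 − 100.555 + 142.6 + 132.3 = 245.345.
∂x/∂p = −2·0.595·p = -15.47, so E_p = -15.47·(13/245.345) ≈ -0.82.
|E_p| < 1: demand is inelastic.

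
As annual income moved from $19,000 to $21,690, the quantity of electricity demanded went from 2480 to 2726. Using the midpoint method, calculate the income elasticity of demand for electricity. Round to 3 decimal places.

0.715

%ΔQ = (2726 − 2480)/[(2480+2726)/2] = 246/2603 ≈ 0.0945.
%ΔI = (21,690 − 19,000)/[(19,000+21,690)/2] = 2690/20345 ≈ 0.1322.
E_I = %ΔQ/%ΔI ≈ 0.715.
E_I ∈ (0,1): normal good (necessity).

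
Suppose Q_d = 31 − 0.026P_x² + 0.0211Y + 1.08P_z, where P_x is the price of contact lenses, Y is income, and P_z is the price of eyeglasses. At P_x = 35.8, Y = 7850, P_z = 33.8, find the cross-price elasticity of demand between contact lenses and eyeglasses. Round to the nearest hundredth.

Substituting, Q_d = 31 − 0.026(35.8)² + 0.0211(7850) + 1.08(33.8) = 31 − 33.3226 + 165.635 + 36.504 = 199.8164.
∂Q_d/∂P_z = +1.08, so E_xy = 1.08·(33.8/199.8164) ≈ 0.18.
E_xy > 0: the goods are substitutes.

0.18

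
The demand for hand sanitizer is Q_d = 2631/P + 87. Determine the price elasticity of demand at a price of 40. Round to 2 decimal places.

-0.43

At P = 40, Q_d = 152.775.
dQ_d/dP = −2631/P² = −1.6444.
Point elasticity E = (dQ_d/dP)·(P/Q_d) = -1.6444 × 40/152.775 ≈ -0.43.
|E| < 1, so demand is inelastic at this price.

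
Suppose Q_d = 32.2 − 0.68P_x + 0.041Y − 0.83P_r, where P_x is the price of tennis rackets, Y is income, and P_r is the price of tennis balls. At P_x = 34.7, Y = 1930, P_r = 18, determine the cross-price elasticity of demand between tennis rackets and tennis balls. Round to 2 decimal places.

Evaluating quantity at (P_x, Y, P_r) gives Q_d = 32.2 − 0.68(34.7) + 0.041(1930) − 0.83(18) = 32.2 − 23.596 + 79.13 − 14.94 = 72.794.
∂Q_d/∂P_r = −0.83, so E_xy = -0.83·(18/72.794) ≈ -0.21.
E_xy < 0: the goods are complements.

-0.21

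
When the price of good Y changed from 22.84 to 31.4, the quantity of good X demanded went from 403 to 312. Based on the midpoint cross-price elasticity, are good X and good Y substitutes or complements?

%ΔQ_x = (312 − 403)/[(403+312)/2] = -91/357.5 ≈ -0.2545.
%ΔP_y = (31.4 − 22.84)/[(22.84+31.4)/2] ≈ 0.3156.
E_xy = -0.2545/0.3156 ≈ -0.806.
E_xy < 0, so the goods are complements.

complements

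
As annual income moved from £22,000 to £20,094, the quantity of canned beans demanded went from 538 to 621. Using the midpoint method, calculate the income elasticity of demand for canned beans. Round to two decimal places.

%ΔQ = (621 − 538)/[(538+621)/2] = 83/579.5 ≈ 0.1432.
%ΔI = (20,094 − 22,000)/[(22,000+20,094)/2] = -1906/21047 ≈ -0.0906.
E_I = %ΔQ/%ΔI ≈ -1.58.
E_I < 0: inferior good.

-1.58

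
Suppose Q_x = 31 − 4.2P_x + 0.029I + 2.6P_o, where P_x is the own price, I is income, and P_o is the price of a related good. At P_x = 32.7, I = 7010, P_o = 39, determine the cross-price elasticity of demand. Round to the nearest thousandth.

First evaluate Q_x: 31 − 4.2(32.7) + 0.029(7010) + 2.6(39) = 31 − 137.34 + 203.29 + 101.4 = 198.35.
∂Q_x/∂P_o = +2.6, so E_xy = 2.6·(39/198.35) ≈ 0.511.
E_xy > 0: the goods are substitutes.

0.511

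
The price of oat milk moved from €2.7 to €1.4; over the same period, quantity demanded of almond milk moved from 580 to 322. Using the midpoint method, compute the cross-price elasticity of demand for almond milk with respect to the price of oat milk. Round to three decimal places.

0.902

%ΔQ_x = (322 − 580)/[(580+322)/2] = -258/451 ≈ -0.5721.
%ΔP_y = (1.4 − 2.7)/[(2.7+1.4)/2] ≈ -0.6341.
E_xy = -0.5721/-0.6341 ≈ 0.902.
E_xy > 0, so almond milk and oat milk are substitutes.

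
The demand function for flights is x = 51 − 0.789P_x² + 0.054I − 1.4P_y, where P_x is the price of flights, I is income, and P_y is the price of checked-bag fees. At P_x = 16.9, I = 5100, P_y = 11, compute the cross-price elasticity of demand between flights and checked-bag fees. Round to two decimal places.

-0.18

At the given point, x = 51 − 0.789(16.9)² + 0.054(5100) − 1.4(11) = 51 − 225.3463 + 275.4 − 15.4 = 85.6537.
∂x/∂P_y = −1.4, so E_xy = -1.4·(11/85.6537) ≈ -0.18.
E_xy < 0: the goods are complements.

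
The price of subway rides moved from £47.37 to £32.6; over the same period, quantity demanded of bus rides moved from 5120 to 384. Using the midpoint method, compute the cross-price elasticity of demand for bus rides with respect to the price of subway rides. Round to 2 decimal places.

%ΔQ_x = (384 − 5120)/[(5120+384)/2] = -4736/2752 ≈ -1.7209.
%ΔP_y = (32.6 − 47.37)/[(47.37+32.6)/2] ≈ -0.3694.
E_xy = -1.7209/-0.3694 ≈ 4.66.
E_xy > 0, so bus rides and subway rides are substitutes.

4.66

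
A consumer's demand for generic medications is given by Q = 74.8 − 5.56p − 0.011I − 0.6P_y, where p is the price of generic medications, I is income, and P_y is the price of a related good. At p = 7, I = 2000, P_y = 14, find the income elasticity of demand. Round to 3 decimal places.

-4.015

At the given point, Q = 74.8 − 5.56(7) − 0.011(2000) − 0.6(14) = 74.8 − 38.92 − 22 − 8.4 = 5.48.
∂Q/∂I = −0.011, so E_I = -0.011·(2000/5.48) ≈ -4.015.
E_I < 0: inferior good.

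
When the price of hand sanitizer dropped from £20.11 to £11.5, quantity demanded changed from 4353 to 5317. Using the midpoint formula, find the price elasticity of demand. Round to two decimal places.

%ΔQ = (5317 − 4353)/[(4353 + 5317)/2] = 964/4835 ≈ 0.1994.
%Δp = (11.5 − 20.11)/[(20.11 + 11.5)/2] = -8.61/15.805 ≈ -0.5448.
Arc elasticity E = %ΔQ/%Δp ≈ 0.1994/-0.5448 ≈ -0.37.
|E| < 1: demand is inelastic over this range.

-0.37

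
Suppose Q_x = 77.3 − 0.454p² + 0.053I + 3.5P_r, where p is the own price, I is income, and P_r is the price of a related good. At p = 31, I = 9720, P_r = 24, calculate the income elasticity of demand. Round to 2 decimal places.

Substituting, Q_x = 77.3 − 0.454(31)² + 0.053(9720) + 3.5(24) = 77.3 − 436.294 + 515.16 + 84 = 240.166.
∂Q_x/∂I = +0.053, so E_I = 0.053·(9720/240.166) ≈ 2.15.
E_I > 1: normal good (luxury).

2.15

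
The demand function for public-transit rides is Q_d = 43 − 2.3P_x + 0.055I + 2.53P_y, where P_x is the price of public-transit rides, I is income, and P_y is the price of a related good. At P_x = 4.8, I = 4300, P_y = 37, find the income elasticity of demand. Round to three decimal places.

Evaluating quantity at (P_x, I, P_y) gives Q_d = 43 − 2.3(4.8) + 0.055(4300) + 2.53(37) = 43 − 11.04 + 236.5 + 93.61 = 362.07.
∂Q_d/∂I = +0.055, so E_I = 0.055·(4300/362.07) ≈ 0.653.
E_I ∈ (0,1): normal good (necessity).

0.653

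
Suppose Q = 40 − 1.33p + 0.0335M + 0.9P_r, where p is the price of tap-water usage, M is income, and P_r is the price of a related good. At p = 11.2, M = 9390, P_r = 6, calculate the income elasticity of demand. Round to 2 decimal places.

Substituting, Q = 40 − 1.33(11.2) + 0.0335(9390) + 0.9(6) = 40 − 14.896 + 314.565 + 5.4 = 345.069.
∂Q/∂M = +0.0335, so E_I = 0.0335·(9390/345.069) ≈ 0.91.
E_I ∈ (0,1): normal good (necessity).

0.91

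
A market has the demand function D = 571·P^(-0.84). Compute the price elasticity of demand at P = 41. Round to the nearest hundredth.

For a Cobb–Douglas (constant-elasticity) form D = A·P^α·…, the elasticity with respect to P equals the exponent α at every point.
Here the exponent on P is -0.84, so the price elasticity of demand is -0.84.

-0.84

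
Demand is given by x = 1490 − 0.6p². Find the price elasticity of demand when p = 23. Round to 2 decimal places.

-0.54

At p = 23, x = 1172.6.
dx/dp = −2·0.6·p = −27.6.
Point elasticity E = (dx/dp)·(p/x) = -27.6 × 23/1172.6 ≈ -0.54.
|E| < 1, so demand is inelastic at this price.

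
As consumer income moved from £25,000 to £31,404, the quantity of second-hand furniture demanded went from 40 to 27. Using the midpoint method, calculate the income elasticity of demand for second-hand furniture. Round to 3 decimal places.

%ΔQ = (27 − 40)/[(40+27)/2] = -13/33.5 ≈ -0.3881.
%ΔM = (31,404 − 25,000)/[(25,000+31,404)/2] = 6404/28202 ≈ 0.2271.
E_I = %ΔQ/%ΔM ≈ -1.709.
E_I < 0: inferior good.

-1.709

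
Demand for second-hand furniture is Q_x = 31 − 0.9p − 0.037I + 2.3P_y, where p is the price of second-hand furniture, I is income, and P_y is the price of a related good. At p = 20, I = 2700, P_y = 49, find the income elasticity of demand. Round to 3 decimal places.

Q_x = 31 − 0.9(20) − 0.037(2700) + 2.3(49) = 31 − 18 − 99.9 + 112.7 = 25.8.
∂Q_x/∂I = −0.037, so E_I = -0.037·(2700/25.8) ≈ -3.872.
E_I < 0: inferior good.

-3.872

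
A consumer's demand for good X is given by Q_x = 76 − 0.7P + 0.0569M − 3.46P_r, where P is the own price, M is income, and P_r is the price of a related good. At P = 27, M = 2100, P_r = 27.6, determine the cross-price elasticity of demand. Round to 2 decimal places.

At the given point, Q_x = 76 − 0.7(27) + 0.0569(2100) − 3.46(27.6) = 76 − 18.9 + 119.49 − 95.496 = 81.094.
∂Q_x/∂P_r = −3.46, so E_xy = -3.46·(27.6/81.094) ≈ -1.18.
E_xy < 0: the goods are complements.

-1.18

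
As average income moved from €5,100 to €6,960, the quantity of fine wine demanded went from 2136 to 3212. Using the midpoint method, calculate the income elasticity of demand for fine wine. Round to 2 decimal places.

1.30

%ΔQ = (3212 − 2136)/[(2136+3212)/2] = 1076/2674 ≈ 0.4024.
%ΔM = (6,960 − 5,100)/[(5,100+6,960)/2] = 1860/6030 ≈ 0.3085.
E_I = %ΔQ/%ΔM ≈ 1.30.
E_I > 1: normal good (luxury).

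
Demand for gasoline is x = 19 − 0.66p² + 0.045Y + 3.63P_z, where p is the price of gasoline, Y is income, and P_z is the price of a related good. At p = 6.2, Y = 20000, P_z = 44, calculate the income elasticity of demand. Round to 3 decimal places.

Substituting, x = 19 − 0.66(6.2)² + 0.045(20000) + 3.63(44) = 19 − 25.3704 + 900 + 159.72 = 1053.3496.
∂x/∂Y = +0.045, so E_I = 0.045·(20000/1053.3496) ≈ 0.854.
E_I ∈ (0,1): normal good (necessity).

0.854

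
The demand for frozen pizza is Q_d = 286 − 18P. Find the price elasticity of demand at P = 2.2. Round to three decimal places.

-0.161

At P = 2.2, Q_d = 246.4.
dQ_d/dP = −18.
Point elasticity E = (dQ_d/dP)·(P/Q_d) = -18 × 2.2/246.4 ≈ -0.161.
|E| < 1, so demand is inelastic at this price.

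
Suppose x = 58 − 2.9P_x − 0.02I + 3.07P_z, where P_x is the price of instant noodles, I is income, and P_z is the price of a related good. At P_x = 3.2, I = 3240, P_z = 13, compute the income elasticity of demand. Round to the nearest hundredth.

At the given point, x = 58 − 2.9(3.2) − 0.02(3240) + 3.07(13) = 58 − 9.28 − 64.8 + 39.91 = 23.83.
∂x/∂I = −0.02, so E_I = -0.02·(3240/23.83) ≈ -2.72.
E_I < 0: inferior good.

-2.72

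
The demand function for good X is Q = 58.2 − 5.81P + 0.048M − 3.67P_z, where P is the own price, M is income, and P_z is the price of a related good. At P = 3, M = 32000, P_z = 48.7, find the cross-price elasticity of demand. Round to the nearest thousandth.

Q = 58.2 − 5.81(3) + 0.048(32000) − 3.67(48.7) = 58.2 − 17.43 + 1536 − 178.729 = 1398.041.
∂Q/∂P_z = −3.67, so E_xy = -3.67·(48.7/1398.041) ≈ -0.128.
E_xy < 0: the goods are complements.

-0.128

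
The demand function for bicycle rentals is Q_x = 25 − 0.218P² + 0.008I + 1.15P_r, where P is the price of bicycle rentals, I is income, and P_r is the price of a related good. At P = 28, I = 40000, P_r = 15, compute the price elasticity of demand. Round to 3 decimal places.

-1.786

Q_x = 25 − 0.218(28)² + 0.008(40000) + 1.15(15) = 25 − 170.912 + 320 + 17.25 = 191.338.
∂Q_x/∂P = −2·0.218·P = -12.208, so E_p = -12.208·(28/191.338) ≈ -1.786.
|E_p| > 1: demand is elastic.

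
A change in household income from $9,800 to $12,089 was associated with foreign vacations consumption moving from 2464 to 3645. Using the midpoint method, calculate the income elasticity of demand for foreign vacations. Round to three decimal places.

%ΔQ = (3645 − 2464)/[(2464+3645)/2] = 1181/3054.5 ≈ 0.3866.
%ΔM = (12,089 − 9,800)/[(9,800+12,089)/2] = 2289/10944.5 ≈ 0.2091.
E_I = %ΔQ/%ΔM ≈ 1.849.
E_I > 1: normal good (luxury).

1.849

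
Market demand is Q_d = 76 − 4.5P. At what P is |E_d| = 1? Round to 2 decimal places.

8.44

For linear demand Q_d = a − bP, E = −bP/(a − bP). |E| = 1 ⇒ bP = a − bP ⇒ P = a/(2b).
P = 76/(2·4.5) ≈ 8.44.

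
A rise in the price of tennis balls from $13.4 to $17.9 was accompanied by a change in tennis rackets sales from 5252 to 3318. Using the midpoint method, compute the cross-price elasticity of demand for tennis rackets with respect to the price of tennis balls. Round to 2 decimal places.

-1.57

%ΔQ_x = (3318 − 5252)/[(5252+3318)/2] = -1934/4285 ≈ -0.4513.
%ΔP_y = (17.9 − 13.4)/[(13.4+17.9)/2] ≈ 0.2875.
E_xy = -0.4513/0.2875 ≈ -1.57.
E_xy < 0, so tennis rackets and tennis balls are complements.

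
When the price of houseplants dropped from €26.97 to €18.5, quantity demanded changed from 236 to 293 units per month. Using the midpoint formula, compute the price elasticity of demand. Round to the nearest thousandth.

%ΔQ = (293 − 236)/[(236 + 293)/2] = 57/264.5 ≈ 0.2155.
%ΔP = (18.5 − 26.97)/[(26.97 + 18.5)/2] = -8.47/22.735 ≈ -0.3726.
Arc elasticity E = %ΔQ/%ΔP ≈ 0.2155/-0.3726 ≈ -0.578.
|E| < 1: demand is inelastic over this range.

-0.578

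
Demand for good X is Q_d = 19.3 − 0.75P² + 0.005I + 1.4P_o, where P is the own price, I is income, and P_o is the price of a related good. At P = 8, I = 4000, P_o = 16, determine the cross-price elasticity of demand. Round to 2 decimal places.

Q_d = 19.3 − 0.75(8)² + 0.005(4000) + 1.4(16) = 19.3 − 48 + 20 + 22.4 = 13.7.
∂Q_d/∂P_o = +1.4, so E_xy = 1.4·(16/13.7) ≈ 1.64.
E_xy > 0: the goods are substitutes.

1.64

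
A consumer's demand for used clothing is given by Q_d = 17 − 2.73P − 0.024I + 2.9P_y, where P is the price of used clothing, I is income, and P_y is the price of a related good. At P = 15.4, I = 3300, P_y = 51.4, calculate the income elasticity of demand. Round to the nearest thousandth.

At the given point, Q_d = 17 − 2.73(15.4) − 0.024(3300) + 2.9(51.4) = 17 − 42.042 − 79.2 + 149.06 = 44.818.
∂Q_d/∂I = −0.024, so E_I = -0.024·(3300/44.818) ≈ -1.767.
E_I < 0: inferior good.

-1.767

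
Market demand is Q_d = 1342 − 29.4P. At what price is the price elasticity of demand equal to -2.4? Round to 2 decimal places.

Set −bP/(a − bP) = −2.4 ⇒ bP = 2.4(a − bP) ⇒ bP(1+2.4) = 2.4·a.
P = 2.4·1342/(29.4·3.4) ≈ 32.22.

32.22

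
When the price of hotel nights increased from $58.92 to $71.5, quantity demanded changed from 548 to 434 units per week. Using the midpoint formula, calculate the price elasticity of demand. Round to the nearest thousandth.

-1.204

%Δq = (434 − 548)/[(548 + 434)/2] = -114/491 ≈ -0.2322.
%ΔP = (71.5 − 58.92)/[(58.92 + 71.5)/2] = 12.58/65.21 ≈ 0.1929.
Arc elasticity E = %Δq/%ΔP ≈ -0.2322/0.1929 ≈ -1.204.
|E| > 1: demand is elastic over this range.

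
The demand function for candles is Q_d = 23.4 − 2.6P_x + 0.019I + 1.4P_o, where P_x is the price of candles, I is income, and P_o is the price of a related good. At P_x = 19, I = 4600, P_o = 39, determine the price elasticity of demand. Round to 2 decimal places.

-0.43

Substituting, Q_d = 23.4 − 2.6(19) + 0.019(4600) + 1.4(39) = 23.4 − 49.4 + 87.4 + 54.6 = 116.
∂Q_d/∂P_x = −2.6, so E_p = (−2.6)·(19/116) ≈ -0.43.
|E_p| < 1: demand is inelastic.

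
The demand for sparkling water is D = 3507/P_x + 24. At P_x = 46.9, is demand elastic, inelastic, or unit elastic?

At P_x = 46.9, D = 98.7761.
dD/dP_x = −3507/P_x² = −1.5944.
Point elasticity E = (dD/dP_x)·(P_x/D) = -1.5944 × 46.9/98.7761 ≈ -0.757.
|E| ≈ 0.757 < 1, so demand is inelastic.

inelastic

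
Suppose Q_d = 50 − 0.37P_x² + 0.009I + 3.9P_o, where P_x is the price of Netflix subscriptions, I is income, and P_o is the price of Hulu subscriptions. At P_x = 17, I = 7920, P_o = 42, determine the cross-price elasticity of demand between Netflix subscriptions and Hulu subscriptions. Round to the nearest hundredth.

At the given point, Q_d = 50 − 0.37(17)² + 0.009(7920) + 3.9(42) = 50 − 106.93 + 71.28 + 163.8 = 178.15.
∂Q_d/∂P_o = +3.9, so E_xy = 3.9·(42/178.15) ≈ 0.92.
E_xy > 0: the goods are substitutes.

0.92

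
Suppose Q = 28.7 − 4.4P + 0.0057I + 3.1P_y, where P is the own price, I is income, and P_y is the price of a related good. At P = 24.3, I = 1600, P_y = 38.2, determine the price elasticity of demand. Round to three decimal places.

-2.168

At the given point, Q = 28.7 − 4.4(24.3) + 0.0057(1600) + 3.1(38.2) = 28.7 − 106.92 + 9.12 + 118.42 = 49.32.
∂Q/∂P = −4.4, so E_p = (−4.4)·(24.3/49.32) ≈ -2.168.
|E_p| > 1: demand is elastic.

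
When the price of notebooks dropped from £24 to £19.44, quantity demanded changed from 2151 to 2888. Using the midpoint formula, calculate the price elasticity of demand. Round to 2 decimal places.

%Δq = (2888 − 2151)/[(2151 + 2888)/2] = 737/2519.5 ≈ 0.2925.
%ΔP = (19.44 − 24)/[(24 + 19.44)/2] = -4.56/21.72 ≈ -0.2099.
Arc elasticity E = %Δq/%ΔP ≈ 0.2925/-0.2099 ≈ -1.39.
|E| > 1: demand is elastic over this range.

-1.39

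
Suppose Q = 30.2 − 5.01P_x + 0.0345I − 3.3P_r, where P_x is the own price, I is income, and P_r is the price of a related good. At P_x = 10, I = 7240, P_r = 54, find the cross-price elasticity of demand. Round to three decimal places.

-3.448

Q = 30.2 − 5.01(10) + 0.0345(7240) − 3.3(54) = 30.2 − 50.1 + 249.78 − 178.2 = 51.68.
∂Q/∂P_r = −3.3, so E_xy = -3.3·(54/51.68) ≈ -3.448.
E_xy < 0: the goods are complements.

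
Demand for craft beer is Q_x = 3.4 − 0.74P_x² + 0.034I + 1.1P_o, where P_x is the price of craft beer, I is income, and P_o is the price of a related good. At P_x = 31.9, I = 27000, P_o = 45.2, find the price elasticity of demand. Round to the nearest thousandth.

Evaluating quantity at (P_x, I, P_o) gives Q_x = 3.4 − 0.74(31.9)² + 0.034(27000) + 1.1(45.2) = 3.4 − 753.0314 + 918 + 49.72 = 218.0886.
∂Q_x/∂P_x = −2·0.74·P_x = -47.212, so E_p = -47.212·(31.9/218.0886) ≈ -6.906.
|E_p| > 1: demand is elastic.

-6.906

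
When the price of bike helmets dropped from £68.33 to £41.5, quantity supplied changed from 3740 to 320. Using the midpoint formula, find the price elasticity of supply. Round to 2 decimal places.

%ΔQ = (320 − 3740)/[(3740 + 320)/2] = -3420/2030 ≈ -1.6847.
%Δp = (41.5 − 68.33)/[(68.33 + 41.5)/2] = -26.83/54.915 ≈ -0.4886.
Arc elasticity E = %ΔQ/%Δp ≈ -1.6847/-0.4886 ≈ 3.45.
|E| > 1: supply is elastic over this range.

3.45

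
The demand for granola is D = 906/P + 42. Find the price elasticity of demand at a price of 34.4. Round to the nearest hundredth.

At P = 34.4, D = 68.3372.
dD/dP = −906/P² = −0.7656.
Point elasticity E = (dD/dP)·(P/D) = -0.7656 × 34.4/68.3372 ≈ -0.39.
|E| < 1, so demand is inelastic at this price.

-0.39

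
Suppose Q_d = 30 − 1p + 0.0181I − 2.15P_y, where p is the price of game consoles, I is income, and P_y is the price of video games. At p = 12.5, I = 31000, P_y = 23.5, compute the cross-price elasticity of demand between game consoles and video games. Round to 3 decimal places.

-0.096

Q_d = 30 − 1(12.5) + 0.0181(31000) − 2.15(23.5) = 30 − 12.5 + 561.1 − 50.525 = 528.075.
∂Q_d/∂P_y = −2.15, so E_xy = -2.15·(23.5/528.075) ≈ -0.096.
E_xy < 0: the goods are complements.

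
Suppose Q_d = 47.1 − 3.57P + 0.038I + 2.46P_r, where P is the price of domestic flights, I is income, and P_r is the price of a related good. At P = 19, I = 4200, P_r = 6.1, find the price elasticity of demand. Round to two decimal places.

Substituting, Q_d = 47.1 − 3.57(19) + 0.038(4200) + 2.46(6.1) = 47.1 − 67.83 + 159.6 + 15.006 = 153.876.
∂Q_d/∂P = −3.57, so E_p = (−3.57)·(19/153.876) ≈ -0.44.
|E_p| < 1: demand is inelastic.

-0.44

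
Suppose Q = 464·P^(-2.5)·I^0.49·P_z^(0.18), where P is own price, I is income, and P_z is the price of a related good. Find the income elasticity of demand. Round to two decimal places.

For a Cobb–Douglas (constant-elasticity) form Q = A·I^α·…, the elasticity with respect to I equals the exponent α at every point.
Here the exponent on I is 0.49, so the income elasticity of demand is 0.49.

0.49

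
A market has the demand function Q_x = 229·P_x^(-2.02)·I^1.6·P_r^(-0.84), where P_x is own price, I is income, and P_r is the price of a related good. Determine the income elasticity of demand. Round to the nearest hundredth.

1.60

For a Cobb–Douglas (constant-elasticity) form Q_x = A·I^α·…, the elasticity with respect to I equals the exponent α at every point.
Here the exponent on I is 1.6, so the income elasticity of demand is 1.60.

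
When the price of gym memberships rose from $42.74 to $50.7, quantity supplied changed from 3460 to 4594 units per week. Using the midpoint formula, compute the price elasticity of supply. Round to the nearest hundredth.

1.65

%ΔQ = (4594 − 3460)/[(3460 + 4594)/2] = 1134/4027 ≈ 0.2816.
%ΔP = (50.7 − 42.74)/[(42.74 + 50.7)/2] = 7.96/46.72 ≈ 0.1704.
Arc elasticity E = %ΔQ/%ΔP ≈ 0.2816/0.1704 ≈ 1.65.
|E| > 1: supply is elastic over this range.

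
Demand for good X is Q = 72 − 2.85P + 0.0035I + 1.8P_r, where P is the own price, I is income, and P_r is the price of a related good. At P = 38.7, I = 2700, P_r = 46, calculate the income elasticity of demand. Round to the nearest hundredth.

At the given point, Q = 72 − 2.85(38.7) + 0.0035(2700) + 1.8(46) = 72 − 110.295 + 9.45 + 82.8 = 53.955.
∂Q/∂I = +0.0035, so E_I = 0.0035·(2700/53.955) ≈ 0.18.
E_I ∈ (0,1): normal good (necessity).

0.18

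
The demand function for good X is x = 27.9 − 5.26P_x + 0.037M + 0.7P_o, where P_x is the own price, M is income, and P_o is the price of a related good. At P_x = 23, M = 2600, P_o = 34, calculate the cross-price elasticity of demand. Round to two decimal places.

x = 27.9 − 5.26(23) + 0.037(2600) + 0.7(34) = 27.9 − 120.98 + 96.2 + 23.8 = 26.92.
∂x/∂P_o = +0.7, so E_xy = 0.7·(34/26.92) ≈ 0.88.
E_xy > 0: the goods are substitutes.

0.88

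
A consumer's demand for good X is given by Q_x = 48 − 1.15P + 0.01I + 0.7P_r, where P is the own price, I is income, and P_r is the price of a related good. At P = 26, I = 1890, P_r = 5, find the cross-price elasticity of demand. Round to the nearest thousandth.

Evaluating quantity at (P, I, P_r) gives Q_x = 48 − 1.15(26) + 0.01(1890) + 0.7(5) = 48 − 29.9 + 18.9 + 3.5 = 40.5.
∂Q_x/∂P_r = +0.7, so E_xy = 0.7·(5/40.5) ≈ 0.086.
E_xy > 0: the goods are substitutes.

0.086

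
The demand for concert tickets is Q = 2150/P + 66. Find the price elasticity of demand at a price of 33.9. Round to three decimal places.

-0.490

At P = 33.9, Q = 129.4218.
dQ/dP = −2150/P² = −1.8709.
Point elasticity E = (dQ/dP)·(P/Q) = -1.8709 × 33.9/129.4218 ≈ -0.490.
|E| < 1, so demand is inelastic at this price.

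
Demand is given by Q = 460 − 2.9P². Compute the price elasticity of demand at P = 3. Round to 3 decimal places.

At P = 3, Q = 433.9.
dQ/dP = −2·2.9·P = −17.4.
Point elasticity E = (dQ/dP)·(P/Q) = -17.4 × 3/433.9 ≈ -0.120.
|E| < 1, so demand is inelastic at this price.

-0.120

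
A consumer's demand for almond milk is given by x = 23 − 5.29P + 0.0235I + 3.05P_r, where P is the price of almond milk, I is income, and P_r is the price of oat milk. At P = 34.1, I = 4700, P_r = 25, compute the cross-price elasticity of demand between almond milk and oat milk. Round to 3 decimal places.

2.601

Substituting, x = 23 − 5.29(34.1) + 0.0235(4700) + 3.05(25) = 23 − 180.389 + 110.45 + 76.25 = 29.311.
∂x/∂P_r = +3.05, so E_xy = 3.05·(25/29.311) ≈ 2.601.
E_xy > 0: the goods are substitutes.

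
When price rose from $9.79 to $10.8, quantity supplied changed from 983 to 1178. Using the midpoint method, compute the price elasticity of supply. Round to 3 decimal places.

%Δq = (1178 − 983)/[(983 + 1178)/2] = 195/1080.5 ≈ 0.1805.
%ΔP = (10.8 − 9.79)/[(9.79 + 10.8)/2] = 1.01/10.295 ≈ 0.0981.
Arc elasticity E = %Δq/%ΔP ≈ 0.1805/0.0981 ≈ 1.840.
|E| > 1: supply is elastic over this range.

1.840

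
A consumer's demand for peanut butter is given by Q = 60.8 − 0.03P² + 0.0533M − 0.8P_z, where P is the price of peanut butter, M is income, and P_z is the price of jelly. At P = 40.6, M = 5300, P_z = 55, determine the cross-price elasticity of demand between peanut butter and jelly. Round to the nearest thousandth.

-0.176

Q = 60.8 − 0.03(40.6)² + 0.0533(5300) − 0.8(55) = 60.8 − 49.4508 + 282.49 − 44 = 249.8392.
∂Q/∂P_z = −0.8, so E_xy = -0.8·(55/249.8392) ≈ -0.176.
E_xy < 0: the goods are complements.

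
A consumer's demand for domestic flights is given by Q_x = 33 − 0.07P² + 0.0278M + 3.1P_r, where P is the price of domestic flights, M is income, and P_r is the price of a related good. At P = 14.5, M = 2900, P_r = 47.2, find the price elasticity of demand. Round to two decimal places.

-0.12

First evaluate Q_x: 33 − 0.07(14.5)² + 0.0278(2900) + 3.1(47.2) = 33 − 14.7175 + 80.62 + 146.32 = 245.2225.
∂Q_x/∂P = −2·0.07·P = -2.03, so E_p = -2.03·(14.5/245.2225) ≈ -0.12.
|E_p| < 1: demand is inelastic.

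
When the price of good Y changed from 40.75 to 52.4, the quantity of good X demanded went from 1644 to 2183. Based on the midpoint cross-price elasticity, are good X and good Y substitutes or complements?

%ΔQ_x = (2183 − 1644)/[(1644+2183)/2] = 539/1913.5 ≈ 0.2817.
%ΔP_y = (52.4 − 40.75)/[(40.75+52.4)/2] ≈ 0.2501.
E_xy = 0.2817/0.2501 ≈ 1.126.
E_xy > 0, so the goods are substitutes.

substitutes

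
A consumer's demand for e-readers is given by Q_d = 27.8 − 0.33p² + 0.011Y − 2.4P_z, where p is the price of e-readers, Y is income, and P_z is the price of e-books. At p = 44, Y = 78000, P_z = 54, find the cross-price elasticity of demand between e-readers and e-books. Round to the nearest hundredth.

-1.10

At the given point, Q_d = 27.8 − 0.33(44)² + 0.011(78000) − 2.4(54) = 27.8 − 638.88 + 858 − 129.6 = 117.32.
∂Q_d/∂P_z = −2.4, so E_xy = -2.4·(54/117.32) ≈ -1.10.
E_xy < 0: the goods are complements.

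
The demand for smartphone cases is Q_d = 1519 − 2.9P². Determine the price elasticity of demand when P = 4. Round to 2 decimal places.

At P = 4, Q_d = 1472.6.
dQ_d/dP = −2·2.9·P = −23.2.
Point elasticity E = (dQ_d/dP)·(P/Q_d) = -23.2 × 4/1472.6 ≈ -0.06.
|E| < 1, so demand is inelastic at this price.

-0.06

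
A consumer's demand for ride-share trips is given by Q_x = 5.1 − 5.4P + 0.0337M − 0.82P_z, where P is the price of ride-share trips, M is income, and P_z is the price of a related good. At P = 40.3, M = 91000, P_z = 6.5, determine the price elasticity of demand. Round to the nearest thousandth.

-0.076

Evaluating quantity at (P, M, P_z) gives Q_x = 5.1 − 5.4(40.3) + 0.0337(91000) − 0.82(6.5) = 5.1 − 217.62 + 3066.7 − 5.33 = 2848.85.
∂Q_x/∂P = −5.4, so E_p = (−5.4)·(40.3/2848.85) ≈ -0.076.
|E_p| < 1: demand is inelastic.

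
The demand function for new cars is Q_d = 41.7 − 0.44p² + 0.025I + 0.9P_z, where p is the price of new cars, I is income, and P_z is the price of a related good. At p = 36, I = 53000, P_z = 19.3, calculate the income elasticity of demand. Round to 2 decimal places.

First evaluate Q_d: 41.7 − 0.44(36)² + 0.025(53000) + 0.9(19.3) = 41.7 − 570.24 + 1325 + 17.37 = 813.83.
∂Q_d/∂I = +0.025, so E_I = 0.025·(53000/813.83) ≈ 1.63.
E_I > 1: normal good (luxury).

1.63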